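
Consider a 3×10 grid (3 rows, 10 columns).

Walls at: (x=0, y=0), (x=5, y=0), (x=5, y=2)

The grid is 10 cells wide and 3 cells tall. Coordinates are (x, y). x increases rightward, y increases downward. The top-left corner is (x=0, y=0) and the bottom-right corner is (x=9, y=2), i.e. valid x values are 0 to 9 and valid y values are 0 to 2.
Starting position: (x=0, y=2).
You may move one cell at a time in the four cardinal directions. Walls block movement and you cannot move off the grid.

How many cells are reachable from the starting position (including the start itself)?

Answer: Reachable cells: 27

Derivation:
BFS flood-fill from (x=0, y=2):
  Distance 0: (x=0, y=2)
  Distance 1: (x=0, y=1), (x=1, y=2)
  Distance 2: (x=1, y=1), (x=2, y=2)
  Distance 3: (x=1, y=0), (x=2, y=1), (x=3, y=2)
  Distance 4: (x=2, y=0), (x=3, y=1), (x=4, y=2)
  Distance 5: (x=3, y=0), (x=4, y=1)
  Distance 6: (x=4, y=0), (x=5, y=1)
  Distance 7: (x=6, y=1)
  Distance 8: (x=6, y=0), (x=7, y=1), (x=6, y=2)
  Distance 9: (x=7, y=0), (x=8, y=1), (x=7, y=2)
  Distance 10: (x=8, y=0), (x=9, y=1), (x=8, y=2)
  Distance 11: (x=9, y=0), (x=9, y=2)
Total reachable: 27 (grid has 27 open cells total)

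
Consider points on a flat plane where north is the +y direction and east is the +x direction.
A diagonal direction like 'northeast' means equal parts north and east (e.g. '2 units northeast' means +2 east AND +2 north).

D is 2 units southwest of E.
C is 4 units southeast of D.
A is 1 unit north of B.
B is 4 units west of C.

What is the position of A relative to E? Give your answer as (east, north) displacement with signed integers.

Answer: A is at (east=-2, north=-5) relative to E.

Derivation:
Place E at the origin (east=0, north=0).
  D is 2 units southwest of E: delta (east=-2, north=-2); D at (east=-2, north=-2).
  C is 4 units southeast of D: delta (east=+4, north=-4); C at (east=2, north=-6).
  B is 4 units west of C: delta (east=-4, north=+0); B at (east=-2, north=-6).
  A is 1 unit north of B: delta (east=+0, north=+1); A at (east=-2, north=-5).
Therefore A relative to E: (east=-2, north=-5).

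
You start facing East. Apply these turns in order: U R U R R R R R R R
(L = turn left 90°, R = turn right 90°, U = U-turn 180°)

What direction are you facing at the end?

Start: East
  U (U-turn (180°)) -> West
  R (right (90° clockwise)) -> North
  U (U-turn (180°)) -> South
  R (right (90° clockwise)) -> West
  R (right (90° clockwise)) -> North
  R (right (90° clockwise)) -> East
  R (right (90° clockwise)) -> South
  R (right (90° clockwise)) -> West
  R (right (90° clockwise)) -> North
  R (right (90° clockwise)) -> East
Final: East

Answer: Final heading: East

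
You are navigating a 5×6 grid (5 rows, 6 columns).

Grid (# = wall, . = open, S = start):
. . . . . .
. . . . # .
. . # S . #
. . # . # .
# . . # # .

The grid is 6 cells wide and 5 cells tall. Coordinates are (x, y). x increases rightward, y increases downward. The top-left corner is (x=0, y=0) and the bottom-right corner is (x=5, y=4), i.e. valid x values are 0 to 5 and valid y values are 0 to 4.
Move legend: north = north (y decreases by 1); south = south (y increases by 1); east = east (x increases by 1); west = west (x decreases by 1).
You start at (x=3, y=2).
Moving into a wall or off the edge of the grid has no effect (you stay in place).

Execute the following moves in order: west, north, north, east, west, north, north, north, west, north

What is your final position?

Start: (x=3, y=2)
  west (west): blocked, stay at (x=3, y=2)
  north (north): (x=3, y=2) -> (x=3, y=1)
  north (north): (x=3, y=1) -> (x=3, y=0)
  east (east): (x=3, y=0) -> (x=4, y=0)
  west (west): (x=4, y=0) -> (x=3, y=0)
  [×3]north (north): blocked, stay at (x=3, y=0)
  west (west): (x=3, y=0) -> (x=2, y=0)
  north (north): blocked, stay at (x=2, y=0)
Final: (x=2, y=0)

Answer: Final position: (x=2, y=0)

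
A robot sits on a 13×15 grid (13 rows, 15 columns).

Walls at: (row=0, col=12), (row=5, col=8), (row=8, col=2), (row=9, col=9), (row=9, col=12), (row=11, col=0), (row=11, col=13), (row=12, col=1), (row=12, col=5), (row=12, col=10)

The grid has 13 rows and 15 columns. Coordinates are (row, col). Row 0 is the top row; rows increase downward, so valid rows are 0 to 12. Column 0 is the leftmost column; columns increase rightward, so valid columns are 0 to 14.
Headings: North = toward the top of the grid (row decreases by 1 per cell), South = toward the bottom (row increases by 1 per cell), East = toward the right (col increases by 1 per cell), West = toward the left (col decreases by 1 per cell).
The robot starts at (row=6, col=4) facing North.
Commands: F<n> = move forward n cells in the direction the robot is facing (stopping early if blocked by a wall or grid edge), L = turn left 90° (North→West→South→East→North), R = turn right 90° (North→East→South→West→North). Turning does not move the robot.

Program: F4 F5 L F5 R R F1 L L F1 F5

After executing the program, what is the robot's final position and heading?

Answer: Final position: (row=0, col=0), facing West

Derivation:
Start: (row=6, col=4), facing North
  F4: move forward 4, now at (row=2, col=4)
  F5: move forward 2/5 (blocked), now at (row=0, col=4)
  L: turn left, now facing West
  F5: move forward 4/5 (blocked), now at (row=0, col=0)
  R: turn right, now facing North
  R: turn right, now facing East
  F1: move forward 1, now at (row=0, col=1)
  L: turn left, now facing North
  L: turn left, now facing West
  F1: move forward 1, now at (row=0, col=0)
  F5: move forward 0/5 (blocked), now at (row=0, col=0)
Final: (row=0, col=0), facing West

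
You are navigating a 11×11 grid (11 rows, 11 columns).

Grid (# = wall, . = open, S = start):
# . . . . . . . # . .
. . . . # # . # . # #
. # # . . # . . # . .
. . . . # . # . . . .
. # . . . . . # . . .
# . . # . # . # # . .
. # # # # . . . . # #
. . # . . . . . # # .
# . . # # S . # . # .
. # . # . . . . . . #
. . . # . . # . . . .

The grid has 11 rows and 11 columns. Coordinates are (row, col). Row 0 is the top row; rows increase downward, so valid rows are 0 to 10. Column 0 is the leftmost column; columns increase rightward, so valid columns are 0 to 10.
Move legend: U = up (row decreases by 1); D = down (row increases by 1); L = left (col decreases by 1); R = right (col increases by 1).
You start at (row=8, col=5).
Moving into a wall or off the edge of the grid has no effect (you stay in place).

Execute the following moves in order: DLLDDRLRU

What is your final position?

Answer: Final position: (row=9, col=5)

Derivation:
Start: (row=8, col=5)
  D (down): (row=8, col=5) -> (row=9, col=5)
  L (left): (row=9, col=5) -> (row=9, col=4)
  L (left): blocked, stay at (row=9, col=4)
  D (down): (row=9, col=4) -> (row=10, col=4)
  D (down): blocked, stay at (row=10, col=4)
  R (right): (row=10, col=4) -> (row=10, col=5)
  L (left): (row=10, col=5) -> (row=10, col=4)
  R (right): (row=10, col=4) -> (row=10, col=5)
  U (up): (row=10, col=5) -> (row=9, col=5)
Final: (row=9, col=5)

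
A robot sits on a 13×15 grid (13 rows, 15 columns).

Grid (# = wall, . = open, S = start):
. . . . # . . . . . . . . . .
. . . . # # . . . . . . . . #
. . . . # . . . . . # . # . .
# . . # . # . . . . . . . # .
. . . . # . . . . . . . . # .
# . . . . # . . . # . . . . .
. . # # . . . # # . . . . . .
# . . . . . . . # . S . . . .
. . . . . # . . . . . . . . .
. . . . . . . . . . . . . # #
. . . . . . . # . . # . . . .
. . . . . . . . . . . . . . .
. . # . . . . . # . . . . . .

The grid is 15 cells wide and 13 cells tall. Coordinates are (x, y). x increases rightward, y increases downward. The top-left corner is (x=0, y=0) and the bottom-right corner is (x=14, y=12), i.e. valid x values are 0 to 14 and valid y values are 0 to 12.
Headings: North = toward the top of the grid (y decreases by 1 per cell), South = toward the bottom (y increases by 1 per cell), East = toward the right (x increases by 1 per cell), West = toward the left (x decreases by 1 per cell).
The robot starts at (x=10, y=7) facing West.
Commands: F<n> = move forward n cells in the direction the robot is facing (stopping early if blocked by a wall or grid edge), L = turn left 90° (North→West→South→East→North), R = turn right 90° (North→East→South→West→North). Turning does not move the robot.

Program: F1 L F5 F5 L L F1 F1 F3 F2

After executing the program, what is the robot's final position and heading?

Start: (x=10, y=7), facing West
  F1: move forward 1, now at (x=9, y=7)
  L: turn left, now facing South
  F5: move forward 5, now at (x=9, y=12)
  F5: move forward 0/5 (blocked), now at (x=9, y=12)
  L: turn left, now facing East
  L: turn left, now facing North
  F1: move forward 1, now at (x=9, y=11)
  F1: move forward 1, now at (x=9, y=10)
  F3: move forward 3, now at (x=9, y=7)
  F2: move forward 1/2 (blocked), now at (x=9, y=6)
Final: (x=9, y=6), facing North

Answer: Final position: (x=9, y=6), facing North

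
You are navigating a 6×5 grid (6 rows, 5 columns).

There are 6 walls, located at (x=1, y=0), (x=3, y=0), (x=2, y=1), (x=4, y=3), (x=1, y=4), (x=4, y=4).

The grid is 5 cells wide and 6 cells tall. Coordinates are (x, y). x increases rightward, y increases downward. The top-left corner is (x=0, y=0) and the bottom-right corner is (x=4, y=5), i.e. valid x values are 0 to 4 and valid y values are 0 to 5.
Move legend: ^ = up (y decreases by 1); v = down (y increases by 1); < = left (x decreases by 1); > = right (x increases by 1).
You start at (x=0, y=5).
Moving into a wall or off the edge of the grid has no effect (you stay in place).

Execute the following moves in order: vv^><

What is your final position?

Start: (x=0, y=5)
  v (down): blocked, stay at (x=0, y=5)
  v (down): blocked, stay at (x=0, y=5)
  ^ (up): (x=0, y=5) -> (x=0, y=4)
  > (right): blocked, stay at (x=0, y=4)
  < (left): blocked, stay at (x=0, y=4)
Final: (x=0, y=4)

Answer: Final position: (x=0, y=4)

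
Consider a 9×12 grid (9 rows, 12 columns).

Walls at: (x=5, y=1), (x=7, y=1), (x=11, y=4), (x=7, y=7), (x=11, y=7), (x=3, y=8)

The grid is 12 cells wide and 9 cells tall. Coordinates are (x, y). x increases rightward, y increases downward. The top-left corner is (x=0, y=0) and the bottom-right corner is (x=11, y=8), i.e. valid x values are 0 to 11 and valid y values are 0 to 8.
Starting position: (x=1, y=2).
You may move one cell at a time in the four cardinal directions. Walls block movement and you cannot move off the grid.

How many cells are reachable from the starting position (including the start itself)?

Answer: Reachable cells: 102

Derivation:
BFS flood-fill from (x=1, y=2):
  Distance 0: (x=1, y=2)
  Distance 1: (x=1, y=1), (x=0, y=2), (x=2, y=2), (x=1, y=3)
  Distance 2: (x=1, y=0), (x=0, y=1), (x=2, y=1), (x=3, y=2), (x=0, y=3), (x=2, y=3), (x=1, y=4)
  Distance 3: (x=0, y=0), (x=2, y=0), (x=3, y=1), (x=4, y=2), (x=3, y=3), (x=0, y=4), (x=2, y=4), (x=1, y=5)
  Distance 4: (x=3, y=0), (x=4, y=1), (x=5, y=2), (x=4, y=3), (x=3, y=4), (x=0, y=5), (x=2, y=5), (x=1, y=6)
  Distance 5: (x=4, y=0), (x=6, y=2), (x=5, y=3), (x=4, y=4), (x=3, y=5), (x=0, y=6), (x=2, y=6), (x=1, y=7)
  Distance 6: (x=5, y=0), (x=6, y=1), (x=7, y=2), (x=6, y=3), (x=5, y=4), (x=4, y=5), (x=3, y=6), (x=0, y=7), (x=2, y=7), (x=1, y=8)
  Distance 7: (x=6, y=0), (x=8, y=2), (x=7, y=3), (x=6, y=4), (x=5, y=5), (x=4, y=6), (x=3, y=7), (x=0, y=8), (x=2, y=8)
  Distance 8: (x=7, y=0), (x=8, y=1), (x=9, y=2), (x=8, y=3), (x=7, y=4), (x=6, y=5), (x=5, y=6), (x=4, y=7)
  Distance 9: (x=8, y=0), (x=9, y=1), (x=10, y=2), (x=9, y=3), (x=8, y=4), (x=7, y=5), (x=6, y=6), (x=5, y=7), (x=4, y=8)
  Distance 10: (x=9, y=0), (x=10, y=1), (x=11, y=2), (x=10, y=3), (x=9, y=4), (x=8, y=5), (x=7, y=6), (x=6, y=7), (x=5, y=8)
  Distance 11: (x=10, y=0), (x=11, y=1), (x=11, y=3), (x=10, y=4), (x=9, y=5), (x=8, y=6), (x=6, y=8)
  Distance 12: (x=11, y=0), (x=10, y=5), (x=9, y=6), (x=8, y=7), (x=7, y=8)
  Distance 13: (x=11, y=5), (x=10, y=6), (x=9, y=7), (x=8, y=8)
  Distance 14: (x=11, y=6), (x=10, y=7), (x=9, y=8)
  Distance 15: (x=10, y=8)
  Distance 16: (x=11, y=8)
Total reachable: 102 (grid has 102 open cells total)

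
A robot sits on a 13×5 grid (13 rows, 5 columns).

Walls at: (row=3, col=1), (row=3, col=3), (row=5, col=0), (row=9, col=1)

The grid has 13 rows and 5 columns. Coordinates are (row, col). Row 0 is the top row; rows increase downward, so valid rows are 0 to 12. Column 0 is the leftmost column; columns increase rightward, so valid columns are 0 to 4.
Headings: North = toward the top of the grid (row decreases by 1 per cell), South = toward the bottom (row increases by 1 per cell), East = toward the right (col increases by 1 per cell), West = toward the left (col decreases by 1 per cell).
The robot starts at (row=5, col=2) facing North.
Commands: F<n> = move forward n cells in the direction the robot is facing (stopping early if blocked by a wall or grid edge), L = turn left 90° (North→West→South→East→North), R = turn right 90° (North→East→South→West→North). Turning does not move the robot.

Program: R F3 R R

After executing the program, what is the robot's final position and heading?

Answer: Final position: (row=5, col=4), facing West

Derivation:
Start: (row=5, col=2), facing North
  R: turn right, now facing East
  F3: move forward 2/3 (blocked), now at (row=5, col=4)
  R: turn right, now facing South
  R: turn right, now facing West
Final: (row=5, col=4), facing West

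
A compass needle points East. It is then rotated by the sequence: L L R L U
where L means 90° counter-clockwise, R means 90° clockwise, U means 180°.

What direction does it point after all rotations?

Start: East
  L (left (90° counter-clockwise)) -> North
  L (left (90° counter-clockwise)) -> West
  R (right (90° clockwise)) -> North
  L (left (90° counter-clockwise)) -> West
  U (U-turn (180°)) -> East
Final: East

Answer: Final heading: East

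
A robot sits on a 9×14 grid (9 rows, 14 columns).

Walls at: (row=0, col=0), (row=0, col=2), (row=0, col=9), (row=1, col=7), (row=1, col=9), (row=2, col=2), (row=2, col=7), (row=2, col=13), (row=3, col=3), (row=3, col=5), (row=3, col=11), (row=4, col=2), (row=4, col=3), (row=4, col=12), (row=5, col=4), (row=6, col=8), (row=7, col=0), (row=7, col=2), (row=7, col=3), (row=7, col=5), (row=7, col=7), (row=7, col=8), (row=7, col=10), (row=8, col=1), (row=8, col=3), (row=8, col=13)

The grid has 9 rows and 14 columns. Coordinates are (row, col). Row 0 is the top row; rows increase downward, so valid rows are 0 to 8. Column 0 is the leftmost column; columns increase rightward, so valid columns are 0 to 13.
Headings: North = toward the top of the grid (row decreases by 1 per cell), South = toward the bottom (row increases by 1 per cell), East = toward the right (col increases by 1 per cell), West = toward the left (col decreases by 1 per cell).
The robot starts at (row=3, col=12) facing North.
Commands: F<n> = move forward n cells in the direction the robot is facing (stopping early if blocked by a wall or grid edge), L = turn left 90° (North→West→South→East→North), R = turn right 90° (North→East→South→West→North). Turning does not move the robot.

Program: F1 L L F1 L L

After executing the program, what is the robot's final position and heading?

Answer: Final position: (row=3, col=12), facing North

Derivation:
Start: (row=3, col=12), facing North
  F1: move forward 1, now at (row=2, col=12)
  L: turn left, now facing West
  L: turn left, now facing South
  F1: move forward 1, now at (row=3, col=12)
  L: turn left, now facing East
  L: turn left, now facing North
Final: (row=3, col=12), facing North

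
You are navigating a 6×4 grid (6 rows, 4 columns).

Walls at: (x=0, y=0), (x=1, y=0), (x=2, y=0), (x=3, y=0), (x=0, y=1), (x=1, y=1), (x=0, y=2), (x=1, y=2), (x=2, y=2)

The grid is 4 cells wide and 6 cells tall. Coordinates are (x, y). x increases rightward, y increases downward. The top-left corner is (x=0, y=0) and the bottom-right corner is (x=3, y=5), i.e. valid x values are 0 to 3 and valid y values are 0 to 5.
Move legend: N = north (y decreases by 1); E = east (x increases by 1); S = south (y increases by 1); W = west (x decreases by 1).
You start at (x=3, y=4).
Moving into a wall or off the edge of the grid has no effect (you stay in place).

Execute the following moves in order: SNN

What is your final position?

Answer: Final position: (x=3, y=3)

Derivation:
Start: (x=3, y=4)
  S (south): (x=3, y=4) -> (x=3, y=5)
  N (north): (x=3, y=5) -> (x=3, y=4)
  N (north): (x=3, y=4) -> (x=3, y=3)
Final: (x=3, y=3)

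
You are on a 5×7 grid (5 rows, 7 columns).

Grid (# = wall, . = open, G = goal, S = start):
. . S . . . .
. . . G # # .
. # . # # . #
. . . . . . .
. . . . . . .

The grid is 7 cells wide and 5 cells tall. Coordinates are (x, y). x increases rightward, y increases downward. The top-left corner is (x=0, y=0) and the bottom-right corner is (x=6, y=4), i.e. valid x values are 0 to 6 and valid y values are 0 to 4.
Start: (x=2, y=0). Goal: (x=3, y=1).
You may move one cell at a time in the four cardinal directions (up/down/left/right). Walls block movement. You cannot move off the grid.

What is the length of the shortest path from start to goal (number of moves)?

Answer: Shortest path length: 2

Derivation:
BFS from (x=2, y=0) until reaching (x=3, y=1):
  Distance 0: (x=2, y=0)
  Distance 1: (x=1, y=0), (x=3, y=0), (x=2, y=1)
  Distance 2: (x=0, y=0), (x=4, y=0), (x=1, y=1), (x=3, y=1), (x=2, y=2)  <- goal reached here
One shortest path (2 moves): (x=2, y=0) -> (x=3, y=0) -> (x=3, y=1)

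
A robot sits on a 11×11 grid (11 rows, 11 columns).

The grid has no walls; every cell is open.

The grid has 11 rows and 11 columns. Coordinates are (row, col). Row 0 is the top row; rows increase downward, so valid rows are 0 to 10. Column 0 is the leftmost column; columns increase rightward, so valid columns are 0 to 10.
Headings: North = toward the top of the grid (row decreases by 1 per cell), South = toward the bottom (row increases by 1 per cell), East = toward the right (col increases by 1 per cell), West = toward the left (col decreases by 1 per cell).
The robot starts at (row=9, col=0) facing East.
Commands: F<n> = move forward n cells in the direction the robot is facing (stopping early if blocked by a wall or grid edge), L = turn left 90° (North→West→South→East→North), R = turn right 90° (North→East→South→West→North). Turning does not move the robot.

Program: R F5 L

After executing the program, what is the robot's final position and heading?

Start: (row=9, col=0), facing East
  R: turn right, now facing South
  F5: move forward 1/5 (blocked), now at (row=10, col=0)
  L: turn left, now facing East
Final: (row=10, col=0), facing East

Answer: Final position: (row=10, col=0), facing East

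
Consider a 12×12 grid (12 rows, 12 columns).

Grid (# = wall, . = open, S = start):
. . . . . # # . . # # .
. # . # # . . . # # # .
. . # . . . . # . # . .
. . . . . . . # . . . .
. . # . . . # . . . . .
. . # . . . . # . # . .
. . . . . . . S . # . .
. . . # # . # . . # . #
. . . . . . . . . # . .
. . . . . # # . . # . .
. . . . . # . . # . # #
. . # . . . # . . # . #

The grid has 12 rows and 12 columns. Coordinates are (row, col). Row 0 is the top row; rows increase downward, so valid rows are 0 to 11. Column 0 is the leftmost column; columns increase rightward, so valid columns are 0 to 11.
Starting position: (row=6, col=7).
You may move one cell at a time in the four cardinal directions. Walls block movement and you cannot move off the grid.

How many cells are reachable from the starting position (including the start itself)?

Answer: Reachable cells: 105

Derivation:
BFS flood-fill from (row=6, col=7):
  Distance 0: (row=6, col=7)
  Distance 1: (row=6, col=6), (row=6, col=8), (row=7, col=7)
  Distance 2: (row=5, col=6), (row=5, col=8), (row=6, col=5), (row=7, col=8), (row=8, col=7)
  Distance 3: (row=4, col=8), (row=5, col=5), (row=6, col=4), (row=7, col=5), (row=8, col=6), (row=8, col=8), (row=9, col=7)
  Distance 4: (row=3, col=8), (row=4, col=5), (row=4, col=7), (row=4, col=9), (row=5, col=4), (row=6, col=3), (row=8, col=5), (row=9, col=8), (row=10, col=7)
  Distance 5: (row=2, col=8), (row=3, col=5), (row=3, col=9), (row=4, col=4), (row=4, col=10), (row=5, col=3), (row=6, col=2), (row=8, col=4), (row=10, col=6), (row=11, col=7)
  Distance 6: (row=2, col=5), (row=3, col=4), (row=3, col=6), (row=3, col=10), (row=4, col=3), (row=4, col=11), (row=5, col=10), (row=6, col=1), (row=7, col=2), (row=8, col=3), (row=9, col=4), (row=11, col=8)
  Distance 7: (row=1, col=5), (row=2, col=4), (row=2, col=6), (row=2, col=10), (row=3, col=3), (row=3, col=11), (row=5, col=1), (row=5, col=11), (row=6, col=0), (row=6, col=10), (row=7, col=1), (row=8, col=2), (row=9, col=3), (row=10, col=4)
  Distance 8: (row=1, col=6), (row=2, col=3), (row=2, col=11), (row=3, col=2), (row=4, col=1), (row=5, col=0), (row=6, col=11), (row=7, col=0), (row=7, col=10), (row=8, col=1), (row=9, col=2), (row=10, col=3), (row=11, col=4)
  Distance 9: (row=1, col=7), (row=1, col=11), (row=3, col=1), (row=4, col=0), (row=8, col=0), (row=8, col=10), (row=9, col=1), (row=10, col=2), (row=11, col=3), (row=11, col=5)
  Distance 10: (row=0, col=7), (row=0, col=11), (row=2, col=1), (row=3, col=0), (row=8, col=11), (row=9, col=0), (row=9, col=10), (row=10, col=1)
  Distance 11: (row=0, col=8), (row=2, col=0), (row=9, col=11), (row=10, col=0), (row=11, col=1)
  Distance 12: (row=1, col=0), (row=11, col=0)
  Distance 13: (row=0, col=0)
  Distance 14: (row=0, col=1)
  Distance 15: (row=0, col=2)
  Distance 16: (row=0, col=3), (row=1, col=2)
  Distance 17: (row=0, col=4)
Total reachable: 105 (grid has 107 open cells total)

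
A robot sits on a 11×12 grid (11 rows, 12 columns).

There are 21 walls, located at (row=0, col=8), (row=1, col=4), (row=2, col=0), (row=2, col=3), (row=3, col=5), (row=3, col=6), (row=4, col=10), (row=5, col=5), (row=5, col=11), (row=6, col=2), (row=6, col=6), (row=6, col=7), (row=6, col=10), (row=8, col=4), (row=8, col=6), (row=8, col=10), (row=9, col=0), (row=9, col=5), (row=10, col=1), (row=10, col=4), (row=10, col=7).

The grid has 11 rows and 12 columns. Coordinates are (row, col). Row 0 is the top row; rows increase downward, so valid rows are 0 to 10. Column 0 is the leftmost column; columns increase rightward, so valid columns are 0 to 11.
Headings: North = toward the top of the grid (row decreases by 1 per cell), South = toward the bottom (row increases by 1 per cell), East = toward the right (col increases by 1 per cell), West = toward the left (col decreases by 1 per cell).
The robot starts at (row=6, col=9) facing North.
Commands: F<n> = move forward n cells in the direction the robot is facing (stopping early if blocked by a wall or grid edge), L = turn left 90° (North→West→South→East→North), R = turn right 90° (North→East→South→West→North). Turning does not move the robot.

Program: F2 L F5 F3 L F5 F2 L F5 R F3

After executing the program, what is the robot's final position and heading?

Answer: Final position: (row=9, col=4), facing South

Derivation:
Start: (row=6, col=9), facing North
  F2: move forward 2, now at (row=4, col=9)
  L: turn left, now facing West
  F5: move forward 5, now at (row=4, col=4)
  F3: move forward 3, now at (row=4, col=1)
  L: turn left, now facing South
  F5: move forward 5, now at (row=9, col=1)
  F2: move forward 0/2 (blocked), now at (row=9, col=1)
  L: turn left, now facing East
  F5: move forward 3/5 (blocked), now at (row=9, col=4)
  R: turn right, now facing South
  F3: move forward 0/3 (blocked), now at (row=9, col=4)
Final: (row=9, col=4), facing South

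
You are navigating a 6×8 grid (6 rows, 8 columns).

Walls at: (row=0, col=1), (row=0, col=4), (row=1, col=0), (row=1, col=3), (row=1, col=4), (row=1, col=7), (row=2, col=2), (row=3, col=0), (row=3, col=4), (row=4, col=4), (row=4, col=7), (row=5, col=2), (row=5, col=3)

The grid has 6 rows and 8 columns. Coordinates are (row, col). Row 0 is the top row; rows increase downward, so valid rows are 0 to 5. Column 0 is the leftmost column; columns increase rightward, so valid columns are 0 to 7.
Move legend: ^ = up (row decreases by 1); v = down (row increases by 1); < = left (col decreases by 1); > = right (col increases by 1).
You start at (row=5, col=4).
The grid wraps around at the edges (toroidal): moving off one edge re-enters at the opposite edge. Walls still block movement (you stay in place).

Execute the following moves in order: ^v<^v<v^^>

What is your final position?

Start: (row=5, col=4)
  ^ (up): blocked, stay at (row=5, col=4)
  v (down): blocked, stay at (row=5, col=4)
  < (left): blocked, stay at (row=5, col=4)
  ^ (up): blocked, stay at (row=5, col=4)
  v (down): blocked, stay at (row=5, col=4)
  < (left): blocked, stay at (row=5, col=4)
  v (down): blocked, stay at (row=5, col=4)
  ^ (up): blocked, stay at (row=5, col=4)
  ^ (up): blocked, stay at (row=5, col=4)
  > (right): (row=5, col=4) -> (row=5, col=5)
Final: (row=5, col=5)

Answer: Final position: (row=5, col=5)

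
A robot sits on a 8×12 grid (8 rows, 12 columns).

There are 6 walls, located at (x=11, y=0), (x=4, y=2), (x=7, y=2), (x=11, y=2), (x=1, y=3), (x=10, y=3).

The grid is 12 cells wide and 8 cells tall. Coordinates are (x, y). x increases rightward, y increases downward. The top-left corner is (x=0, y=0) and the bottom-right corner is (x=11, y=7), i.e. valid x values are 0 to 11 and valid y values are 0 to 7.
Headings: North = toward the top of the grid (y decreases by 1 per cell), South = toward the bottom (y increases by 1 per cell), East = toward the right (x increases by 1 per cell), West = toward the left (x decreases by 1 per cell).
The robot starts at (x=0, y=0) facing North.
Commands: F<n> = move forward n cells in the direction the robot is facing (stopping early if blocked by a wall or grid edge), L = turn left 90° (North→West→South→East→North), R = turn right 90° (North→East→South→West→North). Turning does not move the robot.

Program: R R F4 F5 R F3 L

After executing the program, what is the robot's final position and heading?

Start: (x=0, y=0), facing North
  R: turn right, now facing East
  R: turn right, now facing South
  F4: move forward 4, now at (x=0, y=4)
  F5: move forward 3/5 (blocked), now at (x=0, y=7)
  R: turn right, now facing West
  F3: move forward 0/3 (blocked), now at (x=0, y=7)
  L: turn left, now facing South
Final: (x=0, y=7), facing South

Answer: Final position: (x=0, y=7), facing South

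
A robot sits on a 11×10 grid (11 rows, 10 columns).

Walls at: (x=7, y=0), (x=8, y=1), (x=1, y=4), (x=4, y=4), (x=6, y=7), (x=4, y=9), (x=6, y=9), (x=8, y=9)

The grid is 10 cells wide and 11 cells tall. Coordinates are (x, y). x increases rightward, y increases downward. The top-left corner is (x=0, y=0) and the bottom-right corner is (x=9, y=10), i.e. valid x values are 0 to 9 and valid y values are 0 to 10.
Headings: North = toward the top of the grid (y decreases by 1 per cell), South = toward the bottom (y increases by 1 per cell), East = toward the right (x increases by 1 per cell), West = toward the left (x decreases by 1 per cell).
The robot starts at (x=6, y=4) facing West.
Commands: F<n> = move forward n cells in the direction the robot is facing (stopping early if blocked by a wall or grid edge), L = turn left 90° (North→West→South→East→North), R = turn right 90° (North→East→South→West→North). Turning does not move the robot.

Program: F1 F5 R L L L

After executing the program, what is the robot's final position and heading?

Answer: Final position: (x=5, y=4), facing East

Derivation:
Start: (x=6, y=4), facing West
  F1: move forward 1, now at (x=5, y=4)
  F5: move forward 0/5 (blocked), now at (x=5, y=4)
  R: turn right, now facing North
  L: turn left, now facing West
  L: turn left, now facing South
  L: turn left, now facing East
Final: (x=5, y=4), facing East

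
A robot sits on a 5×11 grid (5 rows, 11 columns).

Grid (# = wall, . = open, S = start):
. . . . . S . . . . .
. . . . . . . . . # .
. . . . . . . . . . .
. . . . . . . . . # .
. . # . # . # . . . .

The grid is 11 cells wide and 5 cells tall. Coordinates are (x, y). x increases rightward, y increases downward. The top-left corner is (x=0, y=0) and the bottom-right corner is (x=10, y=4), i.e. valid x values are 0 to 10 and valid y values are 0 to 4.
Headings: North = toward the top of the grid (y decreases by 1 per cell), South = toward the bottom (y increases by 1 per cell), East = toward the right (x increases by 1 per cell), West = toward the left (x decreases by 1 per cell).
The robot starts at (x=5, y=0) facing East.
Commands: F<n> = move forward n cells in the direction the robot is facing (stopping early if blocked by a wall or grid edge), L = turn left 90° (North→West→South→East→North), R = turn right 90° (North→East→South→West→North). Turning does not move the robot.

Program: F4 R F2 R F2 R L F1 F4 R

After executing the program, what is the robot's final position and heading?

Answer: Final position: (x=2, y=0), facing North

Derivation:
Start: (x=5, y=0), facing East
  F4: move forward 4, now at (x=9, y=0)
  R: turn right, now facing South
  F2: move forward 0/2 (blocked), now at (x=9, y=0)
  R: turn right, now facing West
  F2: move forward 2, now at (x=7, y=0)
  R: turn right, now facing North
  L: turn left, now facing West
  F1: move forward 1, now at (x=6, y=0)
  F4: move forward 4, now at (x=2, y=0)
  R: turn right, now facing North
Final: (x=2, y=0), facing North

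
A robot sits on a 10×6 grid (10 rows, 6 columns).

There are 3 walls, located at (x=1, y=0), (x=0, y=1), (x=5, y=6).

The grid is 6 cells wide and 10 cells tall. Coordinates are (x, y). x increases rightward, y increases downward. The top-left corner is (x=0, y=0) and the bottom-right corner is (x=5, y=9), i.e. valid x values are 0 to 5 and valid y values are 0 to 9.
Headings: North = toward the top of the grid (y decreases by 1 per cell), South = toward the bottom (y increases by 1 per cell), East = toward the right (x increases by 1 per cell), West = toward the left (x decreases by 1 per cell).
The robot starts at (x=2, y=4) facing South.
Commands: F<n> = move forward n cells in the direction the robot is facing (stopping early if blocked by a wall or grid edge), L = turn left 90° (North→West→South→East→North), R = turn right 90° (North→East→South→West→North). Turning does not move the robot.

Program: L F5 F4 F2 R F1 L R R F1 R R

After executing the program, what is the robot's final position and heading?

Start: (x=2, y=4), facing South
  L: turn left, now facing East
  F5: move forward 3/5 (blocked), now at (x=5, y=4)
  F4: move forward 0/4 (blocked), now at (x=5, y=4)
  F2: move forward 0/2 (blocked), now at (x=5, y=4)
  R: turn right, now facing South
  F1: move forward 1, now at (x=5, y=5)
  L: turn left, now facing East
  R: turn right, now facing South
  R: turn right, now facing West
  F1: move forward 1, now at (x=4, y=5)
  R: turn right, now facing North
  R: turn right, now facing East
Final: (x=4, y=5), facing East

Answer: Final position: (x=4, y=5), facing East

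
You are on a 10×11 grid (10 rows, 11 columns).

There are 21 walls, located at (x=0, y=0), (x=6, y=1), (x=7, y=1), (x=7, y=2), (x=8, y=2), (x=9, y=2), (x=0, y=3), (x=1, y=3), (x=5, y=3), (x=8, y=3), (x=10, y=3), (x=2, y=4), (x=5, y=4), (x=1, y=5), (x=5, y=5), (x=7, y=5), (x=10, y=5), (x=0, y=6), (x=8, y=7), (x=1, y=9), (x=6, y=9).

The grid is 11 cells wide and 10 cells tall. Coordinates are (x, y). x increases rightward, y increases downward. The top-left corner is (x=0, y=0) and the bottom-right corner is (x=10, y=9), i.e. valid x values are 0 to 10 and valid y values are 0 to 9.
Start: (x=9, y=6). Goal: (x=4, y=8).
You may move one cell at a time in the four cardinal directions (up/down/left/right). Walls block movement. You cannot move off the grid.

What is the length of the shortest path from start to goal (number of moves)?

BFS from (x=9, y=6) until reaching (x=4, y=8):
  Distance 0: (x=9, y=6)
  Distance 1: (x=9, y=5), (x=8, y=6), (x=10, y=6), (x=9, y=7)
  Distance 2: (x=9, y=4), (x=8, y=5), (x=7, y=6), (x=10, y=7), (x=9, y=8)
  Distance 3: (x=9, y=3), (x=8, y=4), (x=10, y=4), (x=6, y=6), (x=7, y=7), (x=8, y=8), (x=10, y=8), (x=9, y=9)
  Distance 4: (x=7, y=4), (x=6, y=5), (x=5, y=6), (x=6, y=7), (x=7, y=8), (x=8, y=9), (x=10, y=9)
  Distance 5: (x=7, y=3), (x=6, y=4), (x=4, y=6), (x=5, y=7), (x=6, y=8), (x=7, y=9)
  Distance 6: (x=6, y=3), (x=4, y=5), (x=3, y=6), (x=4, y=7), (x=5, y=8)
  Distance 7: (x=6, y=2), (x=4, y=4), (x=3, y=5), (x=2, y=6), (x=3, y=7), (x=4, y=8), (x=5, y=9)  <- goal reached here
One shortest path (7 moves): (x=9, y=6) -> (x=8, y=6) -> (x=7, y=6) -> (x=6, y=6) -> (x=5, y=6) -> (x=4, y=6) -> (x=4, y=7) -> (x=4, y=8)

Answer: Shortest path length: 7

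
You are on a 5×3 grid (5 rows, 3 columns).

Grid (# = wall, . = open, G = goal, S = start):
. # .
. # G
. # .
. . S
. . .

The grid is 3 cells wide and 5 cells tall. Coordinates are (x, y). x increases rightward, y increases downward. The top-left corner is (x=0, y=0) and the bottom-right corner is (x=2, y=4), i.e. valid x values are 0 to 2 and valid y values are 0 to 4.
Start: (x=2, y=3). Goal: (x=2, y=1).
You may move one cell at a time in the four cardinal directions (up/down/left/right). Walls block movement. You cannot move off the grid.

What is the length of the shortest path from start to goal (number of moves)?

Answer: Shortest path length: 2

Derivation:
BFS from (x=2, y=3) until reaching (x=2, y=1):
  Distance 0: (x=2, y=3)
  Distance 1: (x=2, y=2), (x=1, y=3), (x=2, y=4)
  Distance 2: (x=2, y=1), (x=0, y=3), (x=1, y=4)  <- goal reached here
One shortest path (2 moves): (x=2, y=3) -> (x=2, y=2) -> (x=2, y=1)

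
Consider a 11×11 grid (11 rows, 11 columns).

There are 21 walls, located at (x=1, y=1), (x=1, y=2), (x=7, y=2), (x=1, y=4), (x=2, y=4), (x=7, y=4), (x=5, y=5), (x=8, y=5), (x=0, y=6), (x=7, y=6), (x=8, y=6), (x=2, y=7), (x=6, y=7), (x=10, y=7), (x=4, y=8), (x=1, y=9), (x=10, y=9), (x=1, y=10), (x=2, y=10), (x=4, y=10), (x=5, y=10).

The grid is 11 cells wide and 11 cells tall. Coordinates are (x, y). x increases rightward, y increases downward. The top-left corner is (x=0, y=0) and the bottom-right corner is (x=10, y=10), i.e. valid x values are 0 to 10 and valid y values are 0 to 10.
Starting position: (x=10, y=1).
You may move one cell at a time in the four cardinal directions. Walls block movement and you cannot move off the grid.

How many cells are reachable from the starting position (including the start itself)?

Answer: Reachable cells: 100

Derivation:
BFS flood-fill from (x=10, y=1):
  Distance 0: (x=10, y=1)
  Distance 1: (x=10, y=0), (x=9, y=1), (x=10, y=2)
  Distance 2: (x=9, y=0), (x=8, y=1), (x=9, y=2), (x=10, y=3)
  Distance 3: (x=8, y=0), (x=7, y=1), (x=8, y=2), (x=9, y=3), (x=10, y=4)
  Distance 4: (x=7, y=0), (x=6, y=1), (x=8, y=3), (x=9, y=4), (x=10, y=5)
  Distance 5: (x=6, y=0), (x=5, y=1), (x=6, y=2), (x=7, y=3), (x=8, y=4), (x=9, y=5), (x=10, y=6)
  Distance 6: (x=5, y=0), (x=4, y=1), (x=5, y=2), (x=6, y=3), (x=9, y=6)
  Distance 7: (x=4, y=0), (x=3, y=1), (x=4, y=2), (x=5, y=3), (x=6, y=4), (x=9, y=7)
  Distance 8: (x=3, y=0), (x=2, y=1), (x=3, y=2), (x=4, y=3), (x=5, y=4), (x=6, y=5), (x=8, y=7), (x=9, y=8)
  Distance 9: (x=2, y=0), (x=2, y=2), (x=3, y=3), (x=4, y=4), (x=7, y=5), (x=6, y=6), (x=7, y=7), (x=8, y=8), (x=10, y=8), (x=9, y=9)
  Distance 10: (x=1, y=0), (x=2, y=3), (x=3, y=4), (x=4, y=5), (x=5, y=6), (x=7, y=8), (x=8, y=9), (x=9, y=10)
  Distance 11: (x=0, y=0), (x=1, y=3), (x=3, y=5), (x=4, y=6), (x=5, y=7), (x=6, y=8), (x=7, y=9), (x=8, y=10), (x=10, y=10)
  Distance 12: (x=0, y=1), (x=0, y=3), (x=2, y=5), (x=3, y=6), (x=4, y=7), (x=5, y=8), (x=6, y=9), (x=7, y=10)
  Distance 13: (x=0, y=2), (x=0, y=4), (x=1, y=5), (x=2, y=6), (x=3, y=7), (x=5, y=9), (x=6, y=10)
  Distance 14: (x=0, y=5), (x=1, y=6), (x=3, y=8), (x=4, y=9)
  Distance 15: (x=1, y=7), (x=2, y=8), (x=3, y=9)
  Distance 16: (x=0, y=7), (x=1, y=8), (x=2, y=9), (x=3, y=10)
  Distance 17: (x=0, y=8)
  Distance 18: (x=0, y=9)
  Distance 19: (x=0, y=10)
Total reachable: 100 (grid has 100 open cells total)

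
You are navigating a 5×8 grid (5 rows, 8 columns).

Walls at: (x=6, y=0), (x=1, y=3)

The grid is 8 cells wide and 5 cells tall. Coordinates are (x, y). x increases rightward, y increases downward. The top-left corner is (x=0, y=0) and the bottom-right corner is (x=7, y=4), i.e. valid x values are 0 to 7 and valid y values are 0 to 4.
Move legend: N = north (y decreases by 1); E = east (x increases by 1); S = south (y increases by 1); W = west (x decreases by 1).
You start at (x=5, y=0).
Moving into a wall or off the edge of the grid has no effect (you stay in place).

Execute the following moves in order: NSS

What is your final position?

Start: (x=5, y=0)
  N (north): blocked, stay at (x=5, y=0)
  S (south): (x=5, y=0) -> (x=5, y=1)
  S (south): (x=5, y=1) -> (x=5, y=2)
Final: (x=5, y=2)

Answer: Final position: (x=5, y=2)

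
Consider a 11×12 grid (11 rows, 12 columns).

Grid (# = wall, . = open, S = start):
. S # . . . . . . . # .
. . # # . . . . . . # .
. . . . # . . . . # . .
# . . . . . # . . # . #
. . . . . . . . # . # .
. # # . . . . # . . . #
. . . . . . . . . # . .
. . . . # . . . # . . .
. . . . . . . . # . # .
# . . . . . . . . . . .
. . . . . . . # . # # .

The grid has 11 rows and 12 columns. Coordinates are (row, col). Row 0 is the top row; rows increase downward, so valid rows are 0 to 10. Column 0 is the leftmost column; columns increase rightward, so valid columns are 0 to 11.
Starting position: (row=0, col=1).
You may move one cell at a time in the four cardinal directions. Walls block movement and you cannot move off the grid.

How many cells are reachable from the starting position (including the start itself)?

BFS flood-fill from (row=0, col=1):
  Distance 0: (row=0, col=1)
  Distance 1: (row=0, col=0), (row=1, col=1)
  Distance 2: (row=1, col=0), (row=2, col=1)
  Distance 3: (row=2, col=0), (row=2, col=2), (row=3, col=1)
  Distance 4: (row=2, col=3), (row=3, col=2), (row=4, col=1)
  Distance 5: (row=3, col=3), (row=4, col=0), (row=4, col=2)
  Distance 6: (row=3, col=4), (row=4, col=3), (row=5, col=0)
  Distance 7: (row=3, col=5), (row=4, col=4), (row=5, col=3), (row=6, col=0)
  Distance 8: (row=2, col=5), (row=4, col=5), (row=5, col=4), (row=6, col=1), (row=6, col=3), (row=7, col=0)
  Distance 9: (row=1, col=5), (row=2, col=6), (row=4, col=6), (row=5, col=5), (row=6, col=2), (row=6, col=4), (row=7, col=1), (row=7, col=3), (row=8, col=0)
  Distance 10: (row=0, col=5), (row=1, col=4), (row=1, col=6), (row=2, col=7), (row=4, col=7), (row=5, col=6), (row=6, col=5), (row=7, col=2), (row=8, col=1), (row=8, col=3)
  Distance 11: (row=0, col=4), (row=0, col=6), (row=1, col=7), (row=2, col=8), (row=3, col=7), (row=6, col=6), (row=7, col=5), (row=8, col=2), (row=8, col=4), (row=9, col=1), (row=9, col=3)
  Distance 12: (row=0, col=3), (row=0, col=7), (row=1, col=8), (row=3, col=8), (row=6, col=7), (row=7, col=6), (row=8, col=5), (row=9, col=2), (row=9, col=4), (row=10, col=1), (row=10, col=3)
  Distance 13: (row=0, col=8), (row=1, col=9), (row=6, col=8), (row=7, col=7), (row=8, col=6), (row=9, col=5), (row=10, col=0), (row=10, col=2), (row=10, col=4)
  Distance 14: (row=0, col=9), (row=5, col=8), (row=8, col=7), (row=9, col=6), (row=10, col=5)
  Distance 15: (row=5, col=9), (row=9, col=7), (row=10, col=6)
  Distance 16: (row=4, col=9), (row=5, col=10), (row=9, col=8)
  Distance 17: (row=6, col=10), (row=9, col=9), (row=10, col=8)
  Distance 18: (row=6, col=11), (row=7, col=10), (row=8, col=9), (row=9, col=10)
  Distance 19: (row=7, col=9), (row=7, col=11), (row=9, col=11)
  Distance 20: (row=8, col=11), (row=10, col=11)
Total reachable: 100 (grid has 106 open cells total)

Answer: Reachable cells: 100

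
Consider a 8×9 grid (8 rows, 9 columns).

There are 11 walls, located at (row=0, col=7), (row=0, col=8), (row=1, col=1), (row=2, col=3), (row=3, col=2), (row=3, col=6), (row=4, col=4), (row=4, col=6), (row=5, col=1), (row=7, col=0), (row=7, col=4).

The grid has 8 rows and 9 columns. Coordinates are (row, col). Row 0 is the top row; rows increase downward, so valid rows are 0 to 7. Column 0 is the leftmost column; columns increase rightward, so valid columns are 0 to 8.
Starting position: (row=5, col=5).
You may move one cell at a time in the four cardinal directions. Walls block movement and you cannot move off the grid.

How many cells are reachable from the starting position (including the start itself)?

Answer: Reachable cells: 61

Derivation:
BFS flood-fill from (row=5, col=5):
  Distance 0: (row=5, col=5)
  Distance 1: (row=4, col=5), (row=5, col=4), (row=5, col=6), (row=6, col=5)
  Distance 2: (row=3, col=5), (row=5, col=3), (row=5, col=7), (row=6, col=4), (row=6, col=6), (row=7, col=5)
  Distance 3: (row=2, col=5), (row=3, col=4), (row=4, col=3), (row=4, col=7), (row=5, col=2), (row=5, col=8), (row=6, col=3), (row=6, col=7), (row=7, col=6)
  Distance 4: (row=1, col=5), (row=2, col=4), (row=2, col=6), (row=3, col=3), (row=3, col=7), (row=4, col=2), (row=4, col=8), (row=6, col=2), (row=6, col=8), (row=7, col=3), (row=7, col=7)
  Distance 5: (row=0, col=5), (row=1, col=4), (row=1, col=6), (row=2, col=7), (row=3, col=8), (row=4, col=1), (row=6, col=1), (row=7, col=2), (row=7, col=8)
  Distance 6: (row=0, col=4), (row=0, col=6), (row=1, col=3), (row=1, col=7), (row=2, col=8), (row=3, col=1), (row=4, col=0), (row=6, col=0), (row=7, col=1)
  Distance 7: (row=0, col=3), (row=1, col=2), (row=1, col=8), (row=2, col=1), (row=3, col=0), (row=5, col=0)
  Distance 8: (row=0, col=2), (row=2, col=0), (row=2, col=2)
  Distance 9: (row=0, col=1), (row=1, col=0)
  Distance 10: (row=0, col=0)
Total reachable: 61 (grid has 61 open cells total)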